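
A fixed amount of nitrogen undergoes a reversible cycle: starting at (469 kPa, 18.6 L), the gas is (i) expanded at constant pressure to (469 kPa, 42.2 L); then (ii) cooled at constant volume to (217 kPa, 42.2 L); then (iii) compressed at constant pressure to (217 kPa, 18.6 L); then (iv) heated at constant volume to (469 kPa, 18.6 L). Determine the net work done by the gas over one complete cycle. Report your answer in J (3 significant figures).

W_net ≈ 5950 J

Constant-volume legs do no work.
W(i) = (469)(42.2 − 18.6) = 11068 J; W(iii) = (217)(18.6 − 42.2) = -5121 J.
W_net = 11068 − 5121 = 5947 J (the clockwise enclosed area).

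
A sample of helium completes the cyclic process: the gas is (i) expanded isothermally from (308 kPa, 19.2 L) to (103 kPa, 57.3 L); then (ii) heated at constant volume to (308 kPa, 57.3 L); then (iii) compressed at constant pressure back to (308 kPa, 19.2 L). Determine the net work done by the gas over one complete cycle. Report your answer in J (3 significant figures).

Leg (i): W = PᵢVᵢ ln(V_f/Vᵢ) = (5914) ln(57.3/19.2) = 6466 J.
Leg (ii): W = 0.
Leg (iii): W = PΔV = (308)(19.2 − 57.3) = -11735 J.
W_net = 6466 − 11735 = -5269 J.

W_net ≈ -5270 J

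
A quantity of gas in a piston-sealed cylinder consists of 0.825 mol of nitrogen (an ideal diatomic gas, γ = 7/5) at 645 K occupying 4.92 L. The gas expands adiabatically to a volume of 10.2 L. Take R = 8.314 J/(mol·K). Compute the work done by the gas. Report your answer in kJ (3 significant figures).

Adiabatic: TV^(γ−1) = const with γ = 7/5.
T₂ = T₁ (V₁/V₂)^(γ−1) = 645 × (4.92/10.2)^0.4 = 645 × 0.747 = 481.8 K.
W_by = nCᵥ(T₁ − T₂) = (0.825)(20.79)(645 − 481.8) = 2798 J.

W ≈ 2.80 kJ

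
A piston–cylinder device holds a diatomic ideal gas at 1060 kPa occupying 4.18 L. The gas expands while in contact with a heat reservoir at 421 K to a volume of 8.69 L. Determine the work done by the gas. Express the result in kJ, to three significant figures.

Isothermal: W = nRT ln(V₂/V₁) = P₁V₁ ln(V₂/V₁).
P₁V₁ = (1060 kPa)(4.18 L) = 4431 J.
W = 4431 × ln(8.69/4.18) = 4431 × 0.7319
W_by_gas = 3243 J.

W ≈ 3.24 kJ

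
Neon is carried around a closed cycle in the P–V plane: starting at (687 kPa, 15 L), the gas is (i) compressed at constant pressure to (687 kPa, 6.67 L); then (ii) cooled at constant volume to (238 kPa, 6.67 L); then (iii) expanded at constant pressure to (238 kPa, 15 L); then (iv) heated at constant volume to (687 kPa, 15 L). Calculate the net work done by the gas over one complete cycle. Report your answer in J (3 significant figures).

Constant-volume legs do no work.
W(i) = (687)(6.67 − 15) = -5723 J; W(iii) = (238)(15 − 6.67) = 1983 J.
W_net = -5723 + 1983 = -3740 J (the counter-clockwise enclosed area).

W_net ≈ -3740 J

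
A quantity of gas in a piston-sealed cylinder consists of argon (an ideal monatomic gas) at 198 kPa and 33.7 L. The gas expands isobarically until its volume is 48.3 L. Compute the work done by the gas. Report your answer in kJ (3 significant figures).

Isobaric: W = P ΔV.
W = (198 kPa)(48.3 − 33.7 L) = (198)(14.6) = 2891 J.

W ≈ 2.89 kJ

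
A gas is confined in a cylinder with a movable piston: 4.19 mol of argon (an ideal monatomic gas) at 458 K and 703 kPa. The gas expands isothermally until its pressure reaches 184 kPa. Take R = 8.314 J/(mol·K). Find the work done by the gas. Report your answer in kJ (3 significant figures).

W ≈ 21.4 kJ

Isothermal process: W = nRT ln(V₂/V₁) = nRT ln(P₁/P₂).
W = (4.19)(8.314)(458) × ln(703/184)
  = 15955 × ln(3.821) = 15955 × 1.34
W_by_gas = 21386 J.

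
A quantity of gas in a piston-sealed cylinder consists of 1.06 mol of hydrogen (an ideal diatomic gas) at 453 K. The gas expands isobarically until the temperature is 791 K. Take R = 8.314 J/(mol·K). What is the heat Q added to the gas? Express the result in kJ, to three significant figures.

Q ≈ 10.4 kJ

Isobaric: W = nRΔT = (1.06)(8.314)(338) = 2979 J.
ΔU = nCᵥΔT with Cᵥ = 5R/2: ΔU = (1.06)(20.79)(338) = 7447 J.
Q = ΔU + W = 7447 + 2979 = 10426 J.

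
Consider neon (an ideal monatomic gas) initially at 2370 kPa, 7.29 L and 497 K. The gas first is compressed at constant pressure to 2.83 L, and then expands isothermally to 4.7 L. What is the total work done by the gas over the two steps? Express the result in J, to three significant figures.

Step 1 (isobaric): W = PΔV = (2370 kPa)(2.83 − 7.29 L) = -10570 J.
After step 1: P = 2370 kPa, V = 2.83 L, T = 192.9 K.
Step 2 (isothermal): W = P₁V₁ ln(V₂/V₁) = (6707) ln(4.7/2.83) = 3402 J.
W_total = -10570 + 3402 = -7168 J.

W_total ≈ -7170 J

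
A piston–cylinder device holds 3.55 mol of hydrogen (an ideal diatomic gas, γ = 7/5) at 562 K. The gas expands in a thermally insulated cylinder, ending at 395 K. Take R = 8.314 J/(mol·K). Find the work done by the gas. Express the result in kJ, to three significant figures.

W ≈ 12.3 kJ

Adiabatic ⇒ Q = 0, so W_by = −ΔU = nCᵥ(T₁ − T₂).
Cᵥ = 5R/2 = 20.79 J/(mol·K).
W = (3.55)(20.79)(562 − 395) = 12322 J.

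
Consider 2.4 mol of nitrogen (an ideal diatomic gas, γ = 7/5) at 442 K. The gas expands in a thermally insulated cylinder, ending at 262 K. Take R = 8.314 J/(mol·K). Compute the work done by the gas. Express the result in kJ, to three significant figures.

Adiabatic ⇒ Q = 0, so W_by = −ΔU = nCᵥ(T₁ − T₂).
Cᵥ = 5R/2 = 20.79 J/(mol·K).
W = (2.4)(20.79)(442 − 262) = 8979 J.

W ≈ 8.98 kJ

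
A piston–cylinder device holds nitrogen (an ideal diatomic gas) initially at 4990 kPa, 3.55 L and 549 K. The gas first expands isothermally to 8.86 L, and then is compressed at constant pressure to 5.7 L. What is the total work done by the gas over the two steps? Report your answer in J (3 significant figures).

W_total ≈ 9880 J

Step 1 (isothermal): W = P₁V₁ ln(V₂/V₁) = (17714) ln(8.86/3.55) = 16202 J.
After step 1: P = 1999 kPa, V = 8.86 L, T = 549 K.
Step 2 (isobaric): W = PΔV = (1999 kPa)(5.7 − 8.86 L) = -6318 J.
W_total = 16202 − 6318 = 9884 J.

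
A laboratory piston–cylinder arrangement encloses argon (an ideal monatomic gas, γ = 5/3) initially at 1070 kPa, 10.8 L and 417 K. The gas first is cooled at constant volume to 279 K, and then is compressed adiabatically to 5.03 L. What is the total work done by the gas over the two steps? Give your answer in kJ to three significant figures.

Step 1 (isochoric): W = 0 (constant volume).
After step 1: P = 715.9 kPa (V unchanged).
Step 2 (adiabatic): W = (P₁V₁ − P₂V₂)/(γ−1) = (7732 − 12868)/0.667 = -7705 J.
W_total = 0 − 7705 = -7705 J.

W_total ≈ -7.70 kJ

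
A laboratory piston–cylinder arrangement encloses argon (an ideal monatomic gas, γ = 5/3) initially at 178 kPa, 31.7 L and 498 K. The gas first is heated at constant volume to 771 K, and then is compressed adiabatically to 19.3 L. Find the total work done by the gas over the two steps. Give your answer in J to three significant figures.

Step 1 (isochoric): W = 0 (constant volume).
After step 1: P = 275.6 kPa (V unchanged).
Step 2 (adiabatic): W = (P₁V₁ − P₂V₂)/(γ−1) = (8736 − 12161)/0.667 = -5138 J.
W_total = 0 − 5138 = -5138 J.

W_total ≈ -5140 J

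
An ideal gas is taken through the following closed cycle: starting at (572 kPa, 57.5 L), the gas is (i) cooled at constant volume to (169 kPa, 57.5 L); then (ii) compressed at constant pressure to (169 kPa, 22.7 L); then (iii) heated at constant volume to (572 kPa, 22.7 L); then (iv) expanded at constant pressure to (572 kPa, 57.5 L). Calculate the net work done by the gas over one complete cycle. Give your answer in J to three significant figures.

W_net ≈ 14000 J

Constant-volume legs do no work.
W(ii) = (169)(22.7 − 57.5) = -5881 J; W(iv) = (572)(57.5 − 22.7) = 19906 J.
W_net = -5881 + 19906 = 14024 J (the clockwise enclosed area).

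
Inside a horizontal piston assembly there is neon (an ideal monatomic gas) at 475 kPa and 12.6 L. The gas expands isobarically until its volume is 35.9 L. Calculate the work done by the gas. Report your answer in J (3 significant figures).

Isobaric: W = P ΔV.
W = (475 kPa)(35.9 − 12.6 L) = (475)(23.3) = 11067 J.

W ≈ 11100 J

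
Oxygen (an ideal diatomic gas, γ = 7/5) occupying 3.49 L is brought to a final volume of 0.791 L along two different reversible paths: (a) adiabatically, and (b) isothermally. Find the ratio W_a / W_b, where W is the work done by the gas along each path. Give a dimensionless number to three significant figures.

Path (a) adiabatic: W = P₁V₁(1 − (V₁/V₂)^(γ−1))/(γ−1) → W_a/(P₁V₁) = -2.027.
Path (b) isothermal: W = P₁V₁ ln(V₂/V₁) → W_b/(P₁V₁) = -1.484.
W_a / W_b = -2.027 / -1.484 = 1.365.

W_a / W_b ≈ 1.37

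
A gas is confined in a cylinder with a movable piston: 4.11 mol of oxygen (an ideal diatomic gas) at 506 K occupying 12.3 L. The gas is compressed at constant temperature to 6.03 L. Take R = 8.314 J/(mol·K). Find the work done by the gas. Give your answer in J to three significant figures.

W ≈ -12300 J

Isothermal: W = nRT ln(V₂/V₁).
W = (4.11)(8.314)(506) × ln(6.03/12.3)
  = 17290 × -0.7129
W_by_gas = -12325 J.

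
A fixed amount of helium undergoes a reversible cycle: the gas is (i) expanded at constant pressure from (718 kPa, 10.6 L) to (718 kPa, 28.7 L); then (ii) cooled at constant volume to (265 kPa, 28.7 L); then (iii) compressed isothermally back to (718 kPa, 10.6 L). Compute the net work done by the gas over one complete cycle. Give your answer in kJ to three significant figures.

W_net ≈ 5.42 kJ

Leg (i): W = PΔV = (718)(28.7 − 10.6) = 12996 J.
Leg (ii): W = 0.
Leg (iii): W = PᵢVᵢ ln(V_f/Vᵢ) = (7606) ln(10.6/28.7) = -7575 J.
W_net = 12996 − 7575 = 5420 J.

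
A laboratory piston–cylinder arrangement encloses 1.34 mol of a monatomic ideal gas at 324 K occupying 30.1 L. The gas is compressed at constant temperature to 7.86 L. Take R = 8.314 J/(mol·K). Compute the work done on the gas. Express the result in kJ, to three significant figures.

W ≈ 4.85 kJ

Isothermal: W = nRT ln(V₂/V₁).
W = (1.34)(8.314)(324) × ln(7.86/30.1)
  = 3610 × -1.343
W_by_gas = -4847 J; work on gas = −W_by = 4847 J.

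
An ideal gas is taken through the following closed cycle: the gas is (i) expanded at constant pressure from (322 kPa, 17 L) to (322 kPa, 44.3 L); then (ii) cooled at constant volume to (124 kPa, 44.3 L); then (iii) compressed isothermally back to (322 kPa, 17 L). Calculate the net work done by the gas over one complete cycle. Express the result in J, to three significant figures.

W_net ≈ 3530 J

Leg (i): W = PΔV = (322)(44.3 − 17) = 8791 J.
Leg (ii): W = 0.
Leg (iii): W = PᵢVᵢ ln(V_f/Vᵢ) = (5493) ln(17/44.3) = -5261 J.
W_net = 8791 − 5261 = 3529 J.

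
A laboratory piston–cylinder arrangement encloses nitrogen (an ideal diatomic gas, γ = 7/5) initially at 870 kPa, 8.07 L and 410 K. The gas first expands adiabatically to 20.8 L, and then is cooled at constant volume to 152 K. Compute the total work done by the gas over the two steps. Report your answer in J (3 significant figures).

W_total ≈ 5530 J

Step 1 (adiabatic): W = (P₁V₁ − P₂V₂)/(γ−1) = (7021 − 4807)/0.4 = 5534 J.
Step 2 (isochoric): W = 0 (constant volume).
W_total = 5534 + 0 = 5534 J.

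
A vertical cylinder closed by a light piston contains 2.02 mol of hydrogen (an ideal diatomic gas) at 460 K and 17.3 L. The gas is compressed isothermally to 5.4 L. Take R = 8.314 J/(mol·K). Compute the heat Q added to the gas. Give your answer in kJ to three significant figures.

Isothermal ⇒ ΔU = 0, so Q = W = nRT ln(V₂/V₁).
Q = (2.02)(8.314)(460) ln(5.4/17.3) = 7725 × -1.164 = -8995 J.

Q ≈ -8.99 kJ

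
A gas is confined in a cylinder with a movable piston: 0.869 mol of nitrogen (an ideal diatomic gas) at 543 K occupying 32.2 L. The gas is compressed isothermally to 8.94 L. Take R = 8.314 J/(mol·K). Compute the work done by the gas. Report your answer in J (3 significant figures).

W ≈ -5030 J

Isothermal: W = nRT ln(V₂/V₁).
W = (0.869)(8.314)(543) × ln(8.94/32.2)
  = 3923 × -1.281
W_by_gas = -5027 J.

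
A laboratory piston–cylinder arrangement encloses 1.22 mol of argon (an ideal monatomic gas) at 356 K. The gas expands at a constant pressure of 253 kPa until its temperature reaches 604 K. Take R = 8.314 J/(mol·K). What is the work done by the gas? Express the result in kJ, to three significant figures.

W ≈ 2.52 kJ

Isobaric: W = P ΔV = nR ΔT.
W = (1.22)(8.314)(604 − 356) = 2515 J.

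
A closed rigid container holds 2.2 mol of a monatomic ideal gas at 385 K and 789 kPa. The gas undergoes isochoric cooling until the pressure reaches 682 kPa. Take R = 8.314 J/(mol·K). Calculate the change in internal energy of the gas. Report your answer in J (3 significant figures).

ΔU ≈ -1430 J

Constant volume ⇒ W = 0, so Q = ΔU = nCᵥΔT with Cᵥ = 3R/2 = 12.47 J/(mol·K).
At constant V, T₂/T₁ = P₂/P₁ ⇒ ΔT = T₁(P₂/P₁ − 1) = 385·(682/789 − 1) = -52.21 K.
ΔU = (2.2)(12.47)(-52.21) = -1432 J.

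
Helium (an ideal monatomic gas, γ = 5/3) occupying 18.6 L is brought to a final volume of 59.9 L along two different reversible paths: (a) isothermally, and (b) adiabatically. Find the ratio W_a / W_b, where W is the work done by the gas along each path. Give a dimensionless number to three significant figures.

Path (a) isothermal: W = P₁V₁ ln(V₂/V₁) → W_a/(P₁V₁) = 1.17.
Path (b) adiabatic: W = P₁V₁(1 − (V₁/V₂)^(γ−1))/(γ−1) → W_b/(P₁V₁) = 0.8122.
W_a / W_b = 1.17 / 0.8122 = 1.44.

W_a / W_b ≈ 1.44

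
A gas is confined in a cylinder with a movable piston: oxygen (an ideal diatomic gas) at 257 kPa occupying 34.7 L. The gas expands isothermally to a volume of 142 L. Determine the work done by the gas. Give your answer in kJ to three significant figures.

W ≈ 12.6 kJ

Isothermal: W = nRT ln(V₂/V₁) = P₁V₁ ln(V₂/V₁).
P₁V₁ = (257 kPa)(34.7 L) = 8918 J.
W = 8918 × ln(142/34.7) = 8918 × 1.409
W_by_gas = 12566 J.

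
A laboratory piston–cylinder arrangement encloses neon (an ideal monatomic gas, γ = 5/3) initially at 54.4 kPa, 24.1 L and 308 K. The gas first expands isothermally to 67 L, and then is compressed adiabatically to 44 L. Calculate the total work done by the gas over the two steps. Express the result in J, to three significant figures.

Step 1 (isothermal): W = P₁V₁ ln(V₂/V₁) = (1311) ln(67/24.1) = 1341 J.
After step 1: P = 19.57 kPa, V = 67 L, T = 308 K.
Step 2 (adiabatic): W = (P₁V₁ − P₂V₂)/(γ−1) = (1311 − 1735)/0.667 = -636.3 J.
W_total = 1341 − 636.3 = 704.2 J.

W_total ≈ 704 J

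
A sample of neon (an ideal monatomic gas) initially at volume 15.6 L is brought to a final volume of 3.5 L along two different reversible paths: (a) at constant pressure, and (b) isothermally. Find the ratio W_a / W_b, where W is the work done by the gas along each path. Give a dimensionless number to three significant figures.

W_a / W_b ≈ 0.519

Path (a) isobaric: W = P₁(V₂ − V₁) → W_a/(P₁V₁) = -0.7756.
Path (b) isothermal: W = P₁V₁ ln(V₂/V₁) → W_b/(P₁V₁) = -1.495.
W_a / W_b = -0.7756 / -1.495 = 0.519.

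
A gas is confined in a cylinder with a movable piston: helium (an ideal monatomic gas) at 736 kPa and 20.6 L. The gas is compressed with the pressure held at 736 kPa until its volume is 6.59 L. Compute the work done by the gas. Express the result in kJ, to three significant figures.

W ≈ -10.3 kJ

Isobaric: W = P ΔV.
W = (736 kPa)(6.59 − 20.6 L) = (736)(-14.01) = -10311 J.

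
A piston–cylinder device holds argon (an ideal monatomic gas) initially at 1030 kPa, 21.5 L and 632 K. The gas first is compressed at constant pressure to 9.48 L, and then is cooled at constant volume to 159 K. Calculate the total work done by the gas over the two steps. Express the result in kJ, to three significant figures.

W_total ≈ -12.4 kJ

Step 1 (isobaric): W = PΔV = (1030 kPa)(9.48 − 21.5 L) = -12381 J.
Step 2 (isochoric): W = 0 (constant volume).
W_total = -12381 + 0 = -12381 J.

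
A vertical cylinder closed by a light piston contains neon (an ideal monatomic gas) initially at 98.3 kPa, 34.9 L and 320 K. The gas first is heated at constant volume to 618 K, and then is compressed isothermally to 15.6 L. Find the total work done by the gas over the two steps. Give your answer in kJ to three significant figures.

Step 1 (isochoric): W = 0 (constant volume).
After step 1: P = 189.8 kPa (V unchanged).
Step 2 (isothermal): W = P₁V₁ ln(V₂/V₁) = (6625) ln(15.6/34.9) = -5335 J.
W_total = 0 − 5335 = -5335 J.

W_total ≈ -5.33 kJ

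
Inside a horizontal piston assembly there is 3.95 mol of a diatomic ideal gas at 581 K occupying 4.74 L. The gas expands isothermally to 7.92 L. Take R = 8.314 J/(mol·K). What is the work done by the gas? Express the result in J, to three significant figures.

W ≈ 9790 J

Isothermal: W = nRT ln(V₂/V₁).
W = (3.95)(8.314)(581) × ln(7.92/4.74)
  = 19080 × 0.5134
W_by_gas = 9795 J.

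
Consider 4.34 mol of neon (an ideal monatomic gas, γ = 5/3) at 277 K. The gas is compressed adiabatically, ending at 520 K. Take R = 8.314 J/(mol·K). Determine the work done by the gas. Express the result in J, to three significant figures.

Adiabatic ⇒ Q = 0, so W_by = −ΔU = nCᵥ(T₁ − T₂).
Cᵥ = 3R/2 = 12.47 J/(mol·K).
W = (4.34)(12.47)(277 − 520) = -13152 J.

W ≈ -13200 J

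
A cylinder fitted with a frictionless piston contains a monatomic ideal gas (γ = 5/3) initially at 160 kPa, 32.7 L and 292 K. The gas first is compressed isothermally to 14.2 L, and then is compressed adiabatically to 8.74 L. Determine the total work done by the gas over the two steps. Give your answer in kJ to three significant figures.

Step 1 (isothermal): W = P₁V₁ ln(V₂/V₁) = (5232) ln(14.2/32.7) = -4364 J.
After step 1: P = 368.5 kPa, V = 14.2 L, T = 292 K.
Step 2 (adiabatic): W = (P₁V₁ − P₂V₂)/(γ−1) = (5232 − 7231)/0.667 = -2998 J.
W_total = -4364 − 2998 = -7362 J.

W_total ≈ -7.36 kJ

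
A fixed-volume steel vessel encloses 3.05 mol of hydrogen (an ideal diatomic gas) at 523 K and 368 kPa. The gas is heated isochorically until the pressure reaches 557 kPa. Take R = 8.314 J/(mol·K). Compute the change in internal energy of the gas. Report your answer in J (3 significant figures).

ΔU ≈ 17000 J

Constant volume ⇒ W = 0, so Q = ΔU = nCᵥΔT with Cᵥ = 5R/2 = 20.79 J/(mol·K).
At constant V, T₂/T₁ = P₂/P₁ ⇒ ΔT = T₁(P₂/P₁ − 1) = 523·(557/368 − 1) = 268.6 K.
ΔU = (3.05)(20.79)(268.6) = 17028 J.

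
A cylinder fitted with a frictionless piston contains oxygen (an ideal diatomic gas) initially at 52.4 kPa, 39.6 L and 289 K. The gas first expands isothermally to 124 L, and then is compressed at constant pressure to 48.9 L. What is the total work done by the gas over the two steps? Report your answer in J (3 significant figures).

W_total ≈ 1110 J

Step 1 (isothermal): W = P₁V₁ ln(V₂/V₁) = (2075) ln(124/39.6) = 2369 J.
After step 1: P = 16.73 kPa, V = 124 L, T = 289 K.
Step 2 (isobaric): W = PΔV = (16.73 kPa)(48.9 − 124 L) = -1257 J.
W_total = 2369 − 1257 = 1112 J.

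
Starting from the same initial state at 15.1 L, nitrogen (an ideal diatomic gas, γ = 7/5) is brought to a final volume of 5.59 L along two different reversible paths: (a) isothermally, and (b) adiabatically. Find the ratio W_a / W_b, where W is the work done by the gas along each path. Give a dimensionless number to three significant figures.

W_a / W_b ≈ 0.814

Path (a) isothermal: W = P₁V₁ ln(V₂/V₁) → W_a/(P₁V₁) = -0.9937.
Path (b) adiabatic: W = P₁V₁(1 − (V₁/V₂)^(γ−1))/(γ−1) → W_b/(P₁V₁) = -1.22.
W_a / W_b = -0.9937 / -1.22 = 0.8144.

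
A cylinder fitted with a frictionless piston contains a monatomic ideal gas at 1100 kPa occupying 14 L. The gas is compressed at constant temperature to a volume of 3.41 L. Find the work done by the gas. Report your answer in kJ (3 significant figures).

Isothermal: W = nRT ln(V₂/V₁) = P₁V₁ ln(V₂/V₁).
P₁V₁ = (1100 kPa)(14 L) = 15400 J.
W = 15400 × ln(3.41/14) = 15400 × -1.412
W_by_gas = -21750 J.

W ≈ -21.8 kJ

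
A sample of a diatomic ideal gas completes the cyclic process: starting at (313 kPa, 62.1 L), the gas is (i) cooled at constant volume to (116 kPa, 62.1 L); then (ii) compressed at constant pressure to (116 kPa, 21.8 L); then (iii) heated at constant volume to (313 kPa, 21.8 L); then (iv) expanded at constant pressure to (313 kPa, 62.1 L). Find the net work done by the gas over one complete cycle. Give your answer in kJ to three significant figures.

W_net ≈ 7.94 kJ

Constant-volume legs do no work.
W(ii) = (116)(21.8 − 62.1) = -4675 J; W(iv) = (313)(62.1 − 21.8) = 12614 J.
W_net = -4675 + 12614 = 7939 J (the clockwise enclosed area).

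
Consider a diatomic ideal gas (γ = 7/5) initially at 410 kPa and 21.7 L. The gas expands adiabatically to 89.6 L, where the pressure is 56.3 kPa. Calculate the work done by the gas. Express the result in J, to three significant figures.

Adiabatic: W = (P₁V₁ − P₂V₂)/(γ − 1) with γ = 7/5.
P₁V₁ = 8897 J, P₂V₂ = 5044 J.
W = (8897 − 5044) / 0.4 = 9631 J.

W ≈ 9630 J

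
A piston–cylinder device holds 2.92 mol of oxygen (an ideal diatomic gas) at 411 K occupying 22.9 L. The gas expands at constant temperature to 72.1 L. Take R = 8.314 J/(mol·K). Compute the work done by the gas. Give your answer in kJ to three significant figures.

Isothermal: W = nRT ln(V₂/V₁).
W = (2.92)(8.314)(411) × ln(72.1/22.9)
  = 9978 × 1.147
W_by_gas = 11444 J.

W ≈ 11.4 kJ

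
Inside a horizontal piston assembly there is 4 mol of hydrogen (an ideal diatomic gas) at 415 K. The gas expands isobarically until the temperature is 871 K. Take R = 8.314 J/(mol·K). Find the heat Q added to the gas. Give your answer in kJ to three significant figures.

Q ≈ 53.1 kJ

Isobaric: W = nRΔT = (4)(8.314)(456) = 15165 J.
ΔU = nCᵥΔT with Cᵥ = 5R/2: ΔU = (4)(20.79)(456) = 37912 J.
Q = ΔU + W = 37912 + 15165 = 53077 J.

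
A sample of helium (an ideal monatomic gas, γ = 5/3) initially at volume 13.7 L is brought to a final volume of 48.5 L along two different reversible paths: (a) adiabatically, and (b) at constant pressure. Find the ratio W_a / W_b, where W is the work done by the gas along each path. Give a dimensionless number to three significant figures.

Path (a) adiabatic: W = P₁V₁(1 − (V₁/V₂)^(γ−1))/(γ−1) → W_a/(P₁V₁) = 0.8542.
Path (b) isobaric: W = P₁(V₂ − V₁) → W_b/(P₁V₁) = 2.54.
W_a / W_b = 0.8542 / 2.54 = 0.3363.

W_a / W_b ≈ 0.336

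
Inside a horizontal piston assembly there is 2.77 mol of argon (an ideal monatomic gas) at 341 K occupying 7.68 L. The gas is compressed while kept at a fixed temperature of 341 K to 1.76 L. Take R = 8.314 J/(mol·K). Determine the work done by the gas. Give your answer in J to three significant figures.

Isothermal: W = nRT ln(V₂/V₁).
W = (2.77)(8.314)(341) × ln(1.76/7.68)
  = 7853 × -1.473
W_by_gas = -11570 J.

W ≈ -11600 J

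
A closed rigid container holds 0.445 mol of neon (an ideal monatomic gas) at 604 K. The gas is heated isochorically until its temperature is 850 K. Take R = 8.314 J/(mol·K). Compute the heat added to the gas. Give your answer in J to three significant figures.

Constant volume ⇒ W = 0, so Q = ΔU = nCᵥΔT with Cᵥ = 3R/2 = 12.47 J/(mol·K).
ΔU = (0.445)(12.47)(850 − 604) = 1365 J.

Q ≈ 1370 J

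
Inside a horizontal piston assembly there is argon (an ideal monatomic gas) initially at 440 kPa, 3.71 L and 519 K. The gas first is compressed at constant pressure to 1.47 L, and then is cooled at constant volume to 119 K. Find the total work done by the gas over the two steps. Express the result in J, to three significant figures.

W_total ≈ -986 J

Step 1 (isobaric): W = PΔV = (440 kPa)(1.47 − 3.71 L) = -985.6 J.
Step 2 (isochoric): W = 0 (constant volume).
W_total = -985.6 + 0 = -985.6 J.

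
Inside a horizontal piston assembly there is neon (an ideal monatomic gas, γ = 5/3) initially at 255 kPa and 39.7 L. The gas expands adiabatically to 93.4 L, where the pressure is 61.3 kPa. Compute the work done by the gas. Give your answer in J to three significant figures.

W ≈ 6600 J

Adiabatic: W = (P₁V₁ − P₂V₂)/(γ − 1) with γ = 5/3.
P₁V₁ = 10124 J, P₂V₂ = 5725 J.
W = (10124 − 5725) / 0.6667 = 6597 J.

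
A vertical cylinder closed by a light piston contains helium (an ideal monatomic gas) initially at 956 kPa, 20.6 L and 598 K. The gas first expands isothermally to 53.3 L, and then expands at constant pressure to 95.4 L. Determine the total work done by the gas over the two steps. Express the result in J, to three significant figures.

W_total ≈ 34300 J

Step 1 (isothermal): W = P₁V₁ ln(V₂/V₁) = (19694) ln(53.3/20.6) = 18722 J.
After step 1: P = 369.5 kPa, V = 53.3 L, T = 598 K.
Step 2 (isobaric): W = PΔV = (369.5 kPa)(95.4 − 53.3 L) = 15555 J.
W_total = 18722 + 15555 = 34277 J.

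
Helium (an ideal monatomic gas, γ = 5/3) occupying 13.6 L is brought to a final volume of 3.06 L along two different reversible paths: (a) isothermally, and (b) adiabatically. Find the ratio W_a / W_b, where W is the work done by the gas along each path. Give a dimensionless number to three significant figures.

Path (a) isothermal: W = P₁V₁ ln(V₂/V₁) → W_a/(P₁V₁) = -1.492.
Path (b) adiabatic: W = P₁V₁(1 − (V₁/V₂)^(γ−1))/(γ−1) → W_b/(P₁V₁) = -2.555.
W_a / W_b = -1.492 / -2.555 = 0.5839.

W_a / W_b ≈ 0.584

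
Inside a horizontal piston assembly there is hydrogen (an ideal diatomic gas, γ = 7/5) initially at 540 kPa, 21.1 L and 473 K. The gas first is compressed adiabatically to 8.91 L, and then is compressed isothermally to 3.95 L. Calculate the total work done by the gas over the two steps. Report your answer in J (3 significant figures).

Step 1 (adiabatic): W = (P₁V₁ − P₂V₂)/(γ−1) = (11394 − 16086)/0.4 = -11729 J.
After step 1: P = 1805 kPa, V = 8.91 L, T = 667.8 K.
Step 2 (isothermal): W = P₁V₁ ln(V₂/V₁) = (16086) ln(3.95/8.91) = -13085 J.
W_total = -11729 − 13085 = -24814 J.

W_total ≈ -24800 J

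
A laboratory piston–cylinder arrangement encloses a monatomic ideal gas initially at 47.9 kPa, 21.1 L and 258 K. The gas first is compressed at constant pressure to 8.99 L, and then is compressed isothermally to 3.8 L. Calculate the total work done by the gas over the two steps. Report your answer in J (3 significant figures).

Step 1 (isobaric): W = PΔV = (47.9 kPa)(8.99 − 21.1 L) = -580.1 J.
After step 1: P = 47.9 kPa, V = 8.99 L, T = 109.9 K.
Step 2 (isothermal): W = P₁V₁ ln(V₂/V₁) = (430.6) ln(3.8/8.99) = -370.8 J.
W_total = -580.1 − 370.8 = -950.9 J.

W_total ≈ -951 J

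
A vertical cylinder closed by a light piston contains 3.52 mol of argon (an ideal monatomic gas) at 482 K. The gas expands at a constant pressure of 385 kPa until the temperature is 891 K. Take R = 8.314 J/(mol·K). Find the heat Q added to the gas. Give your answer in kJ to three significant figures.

Q ≈ 29.9 kJ

Isobaric: W = nRΔT = (3.52)(8.314)(409) = 11969 J.
ΔU = nCᵥΔT with Cᵥ = 3R/2: ΔU = (3.52)(12.47)(409) = 17954 J.
Q = ΔU + W = 17954 + 11969 = 29924 J.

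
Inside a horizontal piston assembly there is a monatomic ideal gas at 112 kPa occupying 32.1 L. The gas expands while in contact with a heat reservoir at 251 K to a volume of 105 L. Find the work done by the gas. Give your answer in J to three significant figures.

Isothermal: W = nRT ln(V₂/V₁) = P₁V₁ ln(V₂/V₁).
P₁V₁ = (112 kPa)(32.1 L) = 3595 J.
W = 3595 × ln(105/32.1) = 3595 × 1.185
W_by_gas = 4261 J.

W ≈ 4260 J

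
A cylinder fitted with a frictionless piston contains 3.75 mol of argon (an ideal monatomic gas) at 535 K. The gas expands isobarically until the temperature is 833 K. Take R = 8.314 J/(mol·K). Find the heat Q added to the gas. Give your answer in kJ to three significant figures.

Isobaric: W = nRΔT = (3.75)(8.314)(298) = 9291 J.
ΔU = nCᵥΔT with Cᵥ = 3R/2: ΔU = (3.75)(12.47)(298) = 13936 J.
Q = ΔU + W = 13936 + 9291 = 23227 J.

Q ≈ 23.2 kJ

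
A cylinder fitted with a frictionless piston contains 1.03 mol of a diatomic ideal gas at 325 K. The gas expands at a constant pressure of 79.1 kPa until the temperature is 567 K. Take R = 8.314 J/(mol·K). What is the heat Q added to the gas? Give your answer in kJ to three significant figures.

Q ≈ 7.25 kJ

Isobaric: W = nRΔT = (1.03)(8.314)(242) = 2072 J.
ΔU = nCᵥΔT with Cᵥ = 5R/2: ΔU = (1.03)(20.79)(242) = 5181 J.
Q = ΔU + W = 5181 + 2072 = 7253 J.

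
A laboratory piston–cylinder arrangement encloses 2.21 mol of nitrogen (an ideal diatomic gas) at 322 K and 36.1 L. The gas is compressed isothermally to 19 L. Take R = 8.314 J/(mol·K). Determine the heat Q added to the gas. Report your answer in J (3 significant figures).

Q ≈ -3800 J

Isothermal ⇒ ΔU = 0, so Q = W = nRT ln(V₂/V₁).
Q = (2.21)(8.314)(322) ln(19/36.1) = 5916 × -0.6419 = -3797 J.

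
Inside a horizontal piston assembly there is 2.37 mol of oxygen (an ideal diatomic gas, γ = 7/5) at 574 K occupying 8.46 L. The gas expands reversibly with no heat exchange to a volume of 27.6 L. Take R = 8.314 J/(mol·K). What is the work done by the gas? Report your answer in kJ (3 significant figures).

W ≈ 10.7 kJ

Adiabatic: TV^(γ−1) = const with γ = 7/5.
T₂ = T₁ (V₁/V₂)^(γ−1) = 574 × (8.46/27.6)^0.4 = 574 × 0.6231 = 357.7 K.
W_by = nCᵥ(T₁ − T₂) = (2.37)(20.79)(574 − 357.7) = 10656 J.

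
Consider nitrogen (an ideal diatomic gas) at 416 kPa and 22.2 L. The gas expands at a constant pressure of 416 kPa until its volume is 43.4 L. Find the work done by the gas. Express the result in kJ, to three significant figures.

Isobaric: W = P ΔV.
W = (416 kPa)(43.4 − 22.2 L) = (416)(21.2) = 8819 J.

W ≈ 8.82 kJ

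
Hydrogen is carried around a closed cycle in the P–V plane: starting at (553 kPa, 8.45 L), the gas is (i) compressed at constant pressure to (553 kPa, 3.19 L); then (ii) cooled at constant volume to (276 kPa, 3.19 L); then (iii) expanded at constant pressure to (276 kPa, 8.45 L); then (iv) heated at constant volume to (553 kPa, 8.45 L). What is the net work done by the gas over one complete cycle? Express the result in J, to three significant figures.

Constant-volume legs do no work.
W(i) = (553)(3.19 − 8.45) = -2909 J; W(iii) = (276)(8.45 − 3.19) = 1452 J.
W_net = -2909 + 1452 = -1457 J (the counter-clockwise enclosed area).

W_net ≈ -1460 J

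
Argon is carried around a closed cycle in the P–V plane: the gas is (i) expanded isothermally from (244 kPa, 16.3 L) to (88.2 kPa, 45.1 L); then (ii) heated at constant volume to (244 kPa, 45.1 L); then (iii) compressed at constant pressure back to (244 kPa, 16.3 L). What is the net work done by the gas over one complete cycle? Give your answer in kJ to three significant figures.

W_net ≈ -2.98 kJ

Leg (i): W = PᵢVᵢ ln(V_f/Vᵢ) = (3977) ln(45.1/16.3) = 4048 J.
Leg (ii): W = 0.
Leg (iii): W = PΔV = (244)(16.3 − 45.1) = -7027 J.
W_net = 4048 − 7027 = -2980 J.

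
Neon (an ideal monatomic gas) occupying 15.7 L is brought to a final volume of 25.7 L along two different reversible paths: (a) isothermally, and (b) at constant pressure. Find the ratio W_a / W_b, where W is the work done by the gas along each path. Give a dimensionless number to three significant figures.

W_a / W_b ≈ 0.774

Path (a) isothermal: W = P₁V₁ ln(V₂/V₁) → W_a/(P₁V₁) = 0.4928.
Path (b) isobaric: W = P₁(V₂ − V₁) → W_b/(P₁V₁) = 0.6369.
W_a / W_b = 0.4928 / 0.6369 = 0.7737.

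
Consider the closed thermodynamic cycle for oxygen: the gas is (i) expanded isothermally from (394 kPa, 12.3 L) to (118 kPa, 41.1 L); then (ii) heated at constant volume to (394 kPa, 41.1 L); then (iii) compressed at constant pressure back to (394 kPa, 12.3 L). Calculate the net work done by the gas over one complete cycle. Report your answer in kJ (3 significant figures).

Leg (i): W = PᵢVᵢ ln(V_f/Vᵢ) = (4846) ln(41.1/12.3) = 5846 J.
Leg (ii): W = 0.
Leg (iii): W = PΔV = (394)(12.3 − 41.1) = -11347 J.
W_net = 5846 − 11347 = -5501 J.

W_net ≈ -5.50 kJ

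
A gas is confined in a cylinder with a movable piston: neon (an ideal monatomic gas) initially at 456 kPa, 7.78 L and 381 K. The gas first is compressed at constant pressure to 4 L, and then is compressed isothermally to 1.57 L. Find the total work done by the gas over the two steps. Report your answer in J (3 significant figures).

Step 1 (isobaric): W = PΔV = (456 kPa)(4 − 7.78 L) = -1724 J.
After step 1: P = 456 kPa, V = 4 L, T = 195.9 K.
Step 2 (isothermal): W = P₁V₁ ln(V₂/V₁) = (1824) ln(1.57/4) = -1706 J.
W_total = -1724 − 1706 = -3430 J.

W_total ≈ -3430 J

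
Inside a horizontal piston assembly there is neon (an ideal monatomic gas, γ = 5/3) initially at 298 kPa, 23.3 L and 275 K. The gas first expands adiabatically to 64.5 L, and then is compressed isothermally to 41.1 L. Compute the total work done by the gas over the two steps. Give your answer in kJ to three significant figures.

W_total ≈ 3.55 kJ

Step 1 (adiabatic): W = (P₁V₁ − P₂V₂)/(γ−1) = (6943 − 3522)/0.667 = 5132 J.
After step 1: P = 54.6 kPa, V = 64.5 L, T = 139.5 K.
Step 2 (isothermal): W = P₁V₁ ln(V₂/V₁) = (3522) ln(41.1/64.5) = -1587 J.
W_total = 5132 − 1587 = 3545 J.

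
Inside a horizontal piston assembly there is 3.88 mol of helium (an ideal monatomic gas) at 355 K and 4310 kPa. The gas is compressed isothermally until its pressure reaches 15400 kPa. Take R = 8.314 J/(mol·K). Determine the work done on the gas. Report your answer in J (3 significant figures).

Isothermal process: W = nRT ln(V₂/V₁) = nRT ln(P₁/P₂).
W = (3.88)(8.314)(355) × ln(4310/15400)
  = 11452 × ln(0.2799) = 11452 × -1.273
W_by_gas = -14583 J; work on gas = −W_by = 14583 J.

W ≈ 14600 J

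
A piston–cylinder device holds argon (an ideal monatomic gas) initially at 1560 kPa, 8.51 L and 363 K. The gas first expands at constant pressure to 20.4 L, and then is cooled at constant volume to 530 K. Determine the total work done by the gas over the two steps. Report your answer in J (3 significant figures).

Step 1 (isobaric): W = PΔV = (1560 kPa)(20.4 − 8.51 L) = 18548 J.
Step 2 (isochoric): W = 0 (constant volume).
W_total = 18548 + 0 = 18548 J.

W_total ≈ 18500 J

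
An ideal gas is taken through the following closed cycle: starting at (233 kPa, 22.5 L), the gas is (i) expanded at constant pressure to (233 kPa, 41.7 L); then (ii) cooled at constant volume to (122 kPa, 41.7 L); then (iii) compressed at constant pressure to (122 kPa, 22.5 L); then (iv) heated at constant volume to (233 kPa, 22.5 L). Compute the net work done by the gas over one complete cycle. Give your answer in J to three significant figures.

W_net ≈ 2130 J

Constant-volume legs do no work.
W(i) = (233)(41.7 − 22.5) = 4474 J; W(iii) = (122)(22.5 − 41.7) = -2342 J.
W_net = 4474 − 2342 = 2131 J (the clockwise enclosed area).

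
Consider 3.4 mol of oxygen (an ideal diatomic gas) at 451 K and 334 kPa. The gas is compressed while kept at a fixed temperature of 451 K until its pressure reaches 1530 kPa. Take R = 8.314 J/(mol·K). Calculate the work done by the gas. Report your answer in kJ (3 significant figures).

Isothermal process: W = nRT ln(V₂/V₁) = nRT ln(P₁/P₂).
W = (3.4)(8.314)(451) × ln(334/1530)
  = 12749 × ln(0.2183) = 12749 × -1.522
W_by_gas = -19402 J.

W ≈ -19.4 kJ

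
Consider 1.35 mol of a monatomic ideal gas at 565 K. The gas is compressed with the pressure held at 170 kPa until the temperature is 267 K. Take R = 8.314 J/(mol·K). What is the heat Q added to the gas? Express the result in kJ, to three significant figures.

Q ≈ -8.36 kJ

Isobaric: W = nRΔT = (1.35)(8.314)(-298) = -3345 J.
ΔU = nCᵥΔT with Cᵥ = 3R/2: ΔU = (1.35)(12.47)(-298) = -5017 J.
Q = ΔU + W = -5017 − 3345 = -8362 J.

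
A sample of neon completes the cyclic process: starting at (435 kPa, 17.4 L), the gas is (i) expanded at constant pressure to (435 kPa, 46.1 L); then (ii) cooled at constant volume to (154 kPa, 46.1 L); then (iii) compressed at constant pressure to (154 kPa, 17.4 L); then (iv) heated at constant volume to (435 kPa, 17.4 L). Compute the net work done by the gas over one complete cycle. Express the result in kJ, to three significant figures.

Constant-volume legs do no work.
W(i) = (435)(46.1 − 17.4) = 12485 J; W(iii) = (154)(17.4 − 46.1) = -4420 J.
W_net = 12485 − 4420 = 8065 J (the clockwise enclosed area).

W_net ≈ 8.06 kJ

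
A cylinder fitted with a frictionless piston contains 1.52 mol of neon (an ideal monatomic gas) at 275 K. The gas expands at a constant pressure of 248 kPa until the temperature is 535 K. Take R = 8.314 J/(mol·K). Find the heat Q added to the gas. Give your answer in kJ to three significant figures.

Q ≈ 8.21 kJ

Isobaric: W = nRΔT = (1.52)(8.314)(260) = 3286 J.
ΔU = nCᵥΔT with Cᵥ = 3R/2: ΔU = (1.52)(12.47)(260) = 4929 J.
Q = ΔU + W = 4929 + 3286 = 8214 J.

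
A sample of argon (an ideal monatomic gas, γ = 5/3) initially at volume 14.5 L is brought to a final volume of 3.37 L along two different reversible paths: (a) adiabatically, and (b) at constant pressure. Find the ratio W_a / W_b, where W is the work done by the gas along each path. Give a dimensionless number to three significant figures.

Path (a) adiabatic: W = P₁V₁(1 − (V₁/V₂)^(γ−1))/(γ−1) → W_a/(P₁V₁) = -2.468.
Path (b) isobaric: W = P₁(V₂ − V₁) → W_b/(P₁V₁) = -0.7676.
W_a / W_b = -2.468 / -0.7676 = 3.215.

W_a / W_b ≈ 3.22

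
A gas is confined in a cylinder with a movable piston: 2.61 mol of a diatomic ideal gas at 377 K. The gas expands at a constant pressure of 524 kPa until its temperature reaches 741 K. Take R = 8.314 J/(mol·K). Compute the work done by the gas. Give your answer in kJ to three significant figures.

W ≈ 7.90 kJ

Isobaric: W = P ΔV = nR ΔT.
W = (2.61)(8.314)(741 − 377) = 7899 J.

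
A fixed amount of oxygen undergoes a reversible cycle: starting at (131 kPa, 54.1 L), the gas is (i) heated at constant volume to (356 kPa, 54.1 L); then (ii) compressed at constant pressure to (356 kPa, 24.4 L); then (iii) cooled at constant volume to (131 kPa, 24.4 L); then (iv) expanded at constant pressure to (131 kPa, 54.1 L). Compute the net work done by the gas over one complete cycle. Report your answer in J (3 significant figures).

W_net ≈ -6680 J

Constant-volume legs do no work.
W(ii) = (356)(24.4 − 54.1) = -10573 J; W(iv) = (131)(54.1 − 24.4) = 3891 J.
W_net = -10573 + 3891 = -6682 J (the counter-clockwise enclosed area).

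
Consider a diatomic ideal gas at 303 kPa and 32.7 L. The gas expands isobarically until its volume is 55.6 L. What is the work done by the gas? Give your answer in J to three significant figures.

W ≈ 6940 J

Isobaric: W = P ΔV.
W = (303 kPa)(55.6 − 32.7 L) = (303)(22.9) = 6939 J.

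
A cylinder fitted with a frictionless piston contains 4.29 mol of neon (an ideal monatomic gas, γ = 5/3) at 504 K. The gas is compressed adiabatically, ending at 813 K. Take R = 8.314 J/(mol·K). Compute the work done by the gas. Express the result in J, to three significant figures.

Adiabatic ⇒ Q = 0, so W_by = −ΔU = nCᵥ(T₁ − T₂).
Cᵥ = 3R/2 = 12.47 J/(mol·K).
W = (4.29)(12.47)(504 − 813) = -16532 J.

W ≈ -16500 J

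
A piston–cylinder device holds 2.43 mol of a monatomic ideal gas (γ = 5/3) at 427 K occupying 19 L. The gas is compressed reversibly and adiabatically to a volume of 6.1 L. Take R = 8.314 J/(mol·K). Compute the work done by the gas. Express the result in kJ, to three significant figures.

Adiabatic: TV^(γ−1) = const with γ = 5/3.
T₂ = T₁ (V₁/V₂)^(γ−1) = 427 × (19/6.1)^0.667 = 427 × 2.133 = 910.7 K.
W_by = nCᵥ(T₁ − T₂) = (2.43)(12.47)(427 − 910.7) = -14658 J.

W ≈ -14.7 kJ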